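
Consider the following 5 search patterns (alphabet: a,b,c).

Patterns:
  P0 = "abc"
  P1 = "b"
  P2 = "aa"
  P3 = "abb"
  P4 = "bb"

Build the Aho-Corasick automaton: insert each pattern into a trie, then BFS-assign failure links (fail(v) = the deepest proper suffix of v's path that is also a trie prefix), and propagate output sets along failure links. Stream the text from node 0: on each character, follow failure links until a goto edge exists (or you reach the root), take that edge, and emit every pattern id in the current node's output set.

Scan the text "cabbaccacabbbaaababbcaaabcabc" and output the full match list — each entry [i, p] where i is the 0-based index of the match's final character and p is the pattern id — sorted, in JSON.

Construct AC machine:
Trie (insert patterns):
  n0 'ε': a→1 b→4
  n1 'a': a→5 b→2
  n2 'ab': b→6 c→3
  n3 'abc': ·  ←P0
  n4 'b': b→7  ←P1
  n5 'aa': ·  ←P2
  n6 'abb': ·  ←P3
  n7 'bb': ·  ←P4

Failure links (BFS by depth):
  n1('a'): parent n0 fail=0; on 'a' 0 → fail=0;  out ∅∪∅=∅
  n4('b'): parent n0 fail=0; on 'b' 0 → fail=0;  out {1}∪∅={1}
  n2('ab'): parent n1 fail=0; on 'b' 0 → fail=4;  out ∅∪{1}={1}
  n5('aa'): parent n1 fail=0; on 'a' 0 → fail=1;  out {2}∪∅={2}
  n7('bb'): parent n4 fail=0; on 'b' 0 → fail=4;  out {4}∪{1}={1,4}
  n3('abc'): parent n2 fail=4; on 'c' 4→0 → fail=0;  out {0}∪∅={0}
  n6('abb'): parent n2 fail=4; on 'b' 4 → fail=7;  out {3}∪{1,4}={1,3,4}

Run:
pos 0 'c': at 0
pos 1 'a': at 1
pos 2 'b': at 2  → match P1@[2:2]
pos 3 'b': at 6  → match P1@[3:3],P3@[1:3],P4@[2:3]
pos 4 'a': at 1 ·f
pos 5 'c': at 0 ·f
pos 6 'c': at 0
pos 7 'a': at 1
pos 8 'c': at 0 ·f
pos 9 'a': at 1
pos 10 'b': at 2  → match P1@[10:10]
pos 11 'b': at 6  → match P1@[11:11],P3@[9:11],P4@[10:11]
pos 12 'b': at 7 ·f  → match P1@[12:12],P4@[11:12]
pos 13 'a': at 1 ·f
pos 14 'a': at 5  → match P2@[13:14]
pos 15 'a': at 5 ·f  → match P2@[14:15]
pos 16 'b': at 2 ·f  → match P1@[16:16]
pos 17 'a': at 1 ·f
pos 18 'b': at 2  → match P1@[18:18]
pos 19 'b': at 6  → match P1@[19:19],P3@[17:19],P4@[18:19]
pos 20 'c': at 0 ·f
pos 21 'a': at 1
pos 22 'a': at 5  → match P2@[21:22]
pos 23 'a': at 5 ·f  → match P2@[22:23]
pos 24 'b': at 2 ·f  → match P1@[24:24]
pos 25 'c': at 3  → match P0@[23:25]
pos 26 'a': at 1 ·f
pos 27 'b': at 2  → match P1@[27:27]
pos 28 'c': at 3  → match P0@[26:28]

All matches (sorted): [[2,1],[3,1],[3,3],[3,4],[10,1],[11,1],[11,3],[11,4],[12,1],[12,4],[14,2],[15,2],[16,1],[18,1],[19,1],[19,3],[19,4],[22,2],[23,2],[24,1],[25,0],[27,1],[28,0]]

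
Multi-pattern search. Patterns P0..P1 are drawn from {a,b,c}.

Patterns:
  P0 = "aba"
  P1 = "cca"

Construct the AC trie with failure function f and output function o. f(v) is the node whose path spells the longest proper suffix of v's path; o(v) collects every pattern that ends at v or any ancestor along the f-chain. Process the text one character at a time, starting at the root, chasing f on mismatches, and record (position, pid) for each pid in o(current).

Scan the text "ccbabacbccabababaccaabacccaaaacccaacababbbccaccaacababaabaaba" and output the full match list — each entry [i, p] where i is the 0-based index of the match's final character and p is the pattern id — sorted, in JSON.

Construct AC machine:
Trie (insert patterns):
  0='ε' goto a→1 c→4
  1='a' goto b→2
  2='ab' goto a→3
  3='aba' goto ·  [P0 ends]
  4='c' goto c→5
  5='cc' goto a→6
  6='cca' goto ·  [P1 ends]

BFS fail/out derivation:
  fail(1) 'a': from fail(0)=0 chase 'a': 0 ⇒ 0;  out=∅∪out(0)=∅
  fail(4) 'c': from fail(0)=0 chase 'c': 0 ⇒ 0;  out=∅∪out(0)=∅
  fail(2) 'ab': from fail(1)=0 chase 'b': 0 ⇒ 0;  out=∅∪out(0)=∅
  fail(5) 'cc': from fail(4)=0 chase 'c': 0 ⇒ 4;  out=∅∪out(4)=∅
  fail(3) 'aba': from fail(2)=0 chase 'a': 0 ⇒ 1;  out={0}∪out(1)={0}
  fail(6) 'cca': from fail(5)=4 chase 'a': 4→0 ⇒ 1;  out={1}∪out(1)={1}

Scan:
pos 0 'c': at 4
pos 1 'c': at 5
pos 2 'b': at 0 ·f
pos 3 'a': at 1
pos 4 'b': at 2
pos 5 'a': at 3  emit P0@[3:5]
pos 6 'c': at 4 ·f
pos 7 'b': at 0 ·f
pos 8 'c': at 4
pos 9 'c': at 5
pos 10 'a': at 6  emit P1@[8:10]
pos 11 'b': at 2 ·f
pos 12 'a': at 3  emit P0@[10:12]
pos 13 'b': at 2 ·f
pos 14 'a': at 3  emit P0@[12:14]
pos 15 'b': at 2 ·f
pos 16 'a': at 3  emit P0@[14:16]
pos 17 'c': at 4 ·f
pos 18 'c': at 5
pos 19 'a': at 6  emit P1@[17:19]
pos 20 'a': at 1 ·f
pos 21 'b': at 2
pos 22 'a': at 3  emit P0@[20:22]
pos 23 'c': at 4 ·f
pos 24 'c': at 5
pos 25 'c': at 5 ·f
pos 26 'a': at 6  emit P1@[24:26]
pos 27 'a': at 1 ·f
pos 28 'a': at 1 ·f
pos 29 'a': at 1 ·f
pos 30 'c': at 4 ·f
pos 31 'c': at 5
pos 32 'c': at 5 ·f
pos 33 'a': at 6  emit P1@[31:33]
pos 34 'a': at 1 ·f
pos 35 'c': at 4 ·f
pos 36 'a': at 1 ·f
pos 37 'b': at 2
pos 38 'a': at 3  emit P0@[36:38]
pos 39 'b': at 2 ·f
pos 40 'b': at 0 ·f
pos 41 'b': at 0
pos 42 'c': at 4
pos 43 'c': at 5
pos 44 'a': at 6  emit P1@[42:44]
pos 45 'c': at 4 ·f
pos 46 'c': at 5
pos 47 'a': at 6  emit P1@[45:47]
pos 48 'a': at 1 ·f
pos 49 'c': at 4 ·f
pos 50 'a': at 1 ·f
pos 51 'b': at 2
pos 52 'a': at 3  emit P0@[50:52]
pos 53 'b': at 2 ·f
pos 54 'a': at 3  emit P0@[52:54]
pos 55 'a': at 1 ·f
pos 56 'b': at 2
pos 57 'a': at 3  emit P0@[55:57]
pos 58 'a': at 1 ·f
pos 59 'b': at 2
pos 60 'a': at 3  emit P0@[58:60]

Matches: [[5,0],[10,1],[12,0],[14,0],[16,0],[19,1],[22,0],[26,1],[33,1],[38,0],[44,1],[47,1],[52,0],[54,0],[57,0],[60,0]]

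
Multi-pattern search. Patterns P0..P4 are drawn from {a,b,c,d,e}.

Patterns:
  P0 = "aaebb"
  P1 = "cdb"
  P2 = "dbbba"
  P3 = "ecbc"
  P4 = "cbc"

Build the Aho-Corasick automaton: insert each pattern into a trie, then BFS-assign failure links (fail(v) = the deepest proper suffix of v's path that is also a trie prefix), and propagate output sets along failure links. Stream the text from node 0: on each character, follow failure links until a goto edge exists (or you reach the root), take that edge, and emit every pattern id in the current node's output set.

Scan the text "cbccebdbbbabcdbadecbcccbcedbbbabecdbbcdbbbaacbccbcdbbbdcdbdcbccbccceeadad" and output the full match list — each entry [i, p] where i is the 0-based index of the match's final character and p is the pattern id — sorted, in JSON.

Construct AC machine:
Trie nodes:
  0='ε' goto a→1 c→6 d→9 e→14
  1='a' goto a→2
  2='aa' goto e→3
  3='aae' goto b→4
  4='aaeb' goto b→5
  5='aaebb' goto ·  [P0 ends]
  6='c' goto b→18 d→7
  7='cd' goto b→8
  8='cdb' goto ·  [P1 ends]
  9='d' goto b→10
  10='db' goto b→11
  11='dbb' goto b→12
  12='dbbb' goto a→13
  13='dbbba' goto ·  [P2 ends]
  14='e' goto c→15
  15='ec' goto b→16
  16='ecb' goto c→17
  17='ecbc' goto ·  [P3 ends]
  18='cb' goto c→19
  19='cbc' goto ·  [P4 ends]

BFS fail/out derivation:
  fail(1) 'a': from fail(0)=0 chase 'a': 0 ⇒ 0;  out=∅∪out(0)=∅
  fail(6) 'c': from fail(0)=0 chase 'c': 0 ⇒ 0;  out=∅∪out(0)=∅
  fail(9) 'd': from fail(0)=0 chase 'd': 0 ⇒ 0;  out=∅∪out(0)=∅
  fail(14) 'e': from fail(0)=0 chase 'e': 0 ⇒ 0;  out=∅∪out(0)=∅
  fail(2) 'aa': from fail(1)=0 chase 'a': 0 ⇒ 1;  out=∅∪out(1)=∅
  fail(7) 'cd': from fail(6)=0 chase 'd': 0 ⇒ 9;  out=∅∪out(9)=∅
  fail(10) 'db': from fail(9)=0 chase 'b': 0 ⇒ 0;  out=∅∪out(0)=∅
  fail(15) 'ec': from fail(14)=0 chase 'c': 0 ⇒ 6;  out=∅∪out(6)=∅
  fail(18) 'cb': from fail(6)=0 chase 'b': 0 ⇒ 0;  out=∅∪out(0)=∅
  fail(3) 'aae': from fail(2)=1 chase 'e': 1→0 ⇒ 14;  out=∅∪out(14)=∅
  fail(8) 'cdb': from fail(7)=9 chase 'b': 9 ⇒ 10;  out={1}∪out(10)={1}
  fail(11) 'dbb': from fail(10)=0 chase 'b': 0 ⇒ 0;  out=∅∪out(0)=∅
  fail(16) 'ecb': from fail(15)=6 chase 'b': 6 ⇒ 18;  out=∅∪out(18)=∅
  fail(19) 'cbc': from fail(18)=0 chase 'c': 0 ⇒ 6;  out={4}∪out(6)={4}
  fail(4) 'aaeb': from fail(3)=14 chase 'b': 14→0 ⇒ 0;  out=∅∪out(0)=∅
  fail(12) 'dbbb': from fail(11)=0 chase 'b': 0 ⇒ 0;  out=∅∪out(0)=∅
  fail(17) 'ecbc': from fail(16)=18 chase 'c': 18 ⇒ 19;  out={3}∪out(19)={3,4}
  fail(5) 'aaebb': from fail(4)=0 chase 'b': 0 ⇒ 0;  out={0}∪out(0)={0}
  fail(13) 'dbbba': from fail(12)=0 chase 'a': 0 ⇒ 1;  out={2}∪out(1)={2}

Scan:
i=0 'c': node 0→6
i=1 'b': node 6→18
i=2 'c': node 18→19  emit P4@[0:2]
i=3 'c': node 19→6 (via fail)
i=4 'e': node 6→14 (via fail)
i=5 'b': node 14→0 (via fail)
i=6 'd': node 0→9
i=7 'b': node 9→10
i=8 'b': node 10→11
i=9 'b': node 11→12
i=10 'a': node 12→13  emit P2@[6:10]
i=11 'b': node 13→0 (via fail)
i=12 'c': node 0→6
i=13 'd': node 6→7
i=14 'b': node 7→8  emit P1@[12:14]
i=15 'a': node 8→1 (via fail)
i=16 'd': node 1→9 (via fail)
i=17 'e': node 9→14 (via fail)
i=18 'c': node 14→15
i=19 'b': node 15→16
i=20 'c': node 16→17  emit P3@[17:20],P4@[18:20]
i=21 'c': node 17→6 (via fail)
i=22 'c': node 6→6 (via fail)
i=23 'b': node 6→18
i=24 'c': node 18→19  emit P4@[22:24]
i=25 'e': node 19→14 (via fail)
i=26 'd': node 14→9 (via fail)
i=27 'b': node 9→10
i=28 'b': node 10→11
i=29 'b': node 11→12
i=30 'a': node 12→13  emit P2@[26:30]
i=31 'b': node 13→0 (via fail)
i=32 'e': node 0→14
i=33 'c': node 14→15
i=34 'd': node 15→7 (via fail)
i=35 'b': node 7→8  emit P1@[33:35]
i=36 'b': node 8→11 (via fail)
i=37 'c': node 11→6 (via fail)
i=38 'd': node 6→7
i=39 'b': node 7→8  emit P1@[37:39]
i=40 'b': node 8→11 (via fail)
i=41 'b': node 11→12
i=42 'a': node 12→13  emit P2@[38:42]
i=43 'a': node 13→2 (via fail)
i=44 'c': node 2→6 (via fail)
i=45 'b': node 6→18
i=46 'c': node 18→19  emit P4@[44:46]
i=47 'c': node 19→6 (via fail)
i=48 'b': node 6→18
i=49 'c': node 18→19  emit P4@[47:49]
i=50 'd': node 19→7 (via fail)
i=51 'b': node 7→8  emit P1@[49:51]
i=52 'b': node 8→11 (via fail)
i=53 'b': node 11→12
i=54 'd': node 12→9 (via fail)
i=55 'c': node 9→6 (via fail)
i=56 'd': node 6→7
i=57 'b': node 7→8  emit P1@[55:57]
i=58 'd': node 8→9 (via fail)
i=59 'c': node 9→6 (via fail)
i=60 'b': node 6→18
i=61 'c': node 18→19  emit P4@[59:61]
i=62 'c': node 19→6 (via fail)
i=63 'b': node 6→18
i=64 'c': node 18→19  emit P4@[62:64]
i=65 'c': node 19→6 (via fail)
i=66 'c': node 6→6 (via fail)
i=67 'e': node 6→14 (via fail)
i=68 'e': node 14→14 (via fail)
i=69 'a': node 14→1 (via fail)
i=70 'd': node 1→9 (via fail)
i=71 'a': node 9→1 (via fail)
i=72 'd': node 1→9 (via fail)

Matches: [[2,4],[10,2],[14,1],[20,3],[20,4],[24,4],[30,2],[35,1],[39,1],[42,2],[46,4],[49,4],[51,1],[57,1],[61,4],[64,4]]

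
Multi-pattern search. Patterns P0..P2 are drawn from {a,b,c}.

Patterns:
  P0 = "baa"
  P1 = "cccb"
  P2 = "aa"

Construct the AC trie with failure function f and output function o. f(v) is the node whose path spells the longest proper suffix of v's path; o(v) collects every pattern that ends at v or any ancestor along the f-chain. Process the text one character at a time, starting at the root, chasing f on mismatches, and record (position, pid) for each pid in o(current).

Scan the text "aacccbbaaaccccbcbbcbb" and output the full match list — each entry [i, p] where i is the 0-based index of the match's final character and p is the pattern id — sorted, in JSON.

Construct AC machine:
Trie nodes:
  0='ε' goto a→8 b→1 c→4
  1='b' goto a→2
  2='ba' goto a→3
  3='baa' goto ·  ←P0
  4='c' goto c→5
  5='cc' goto c→6
  6='ccc' goto b→7
  7='cccb' goto ·  ←P1
  8='a' goto a→9
  9='aa' goto ·  ←P2

Failure links (BFS by depth):
  fail(1) 'b': from fail(0)=0 chase 'b': 0 ⇒ 0;  out=∅∪out(0)=∅
  fail(4) 'c': from fail(0)=0 chase 'c': 0 ⇒ 0;  out=∅∪out(0)=∅
  fail(8) 'a': from fail(0)=0 chase 'a': 0 ⇒ 0;  out=∅∪out(0)=∅
  fail(2) 'ba': from fail(1)=0 chase 'a': 0 ⇒ 8;  out=∅∪out(8)=∅
  fail(5) 'cc': from fail(4)=0 chase 'c': 0 ⇒ 4;  out=∅∪out(4)=∅
  fail(9) 'aa': from fail(8)=0 chase 'a': 0 ⇒ 8;  out={2}∪out(8)={2}
  fail(3) 'baa': from fail(2)=8 chase 'a': 8 ⇒ 9;  out={0}∪out(9)={0,2}
  fail(6) 'ccc': from fail(5)=4 chase 'c': 4 ⇒ 5;  out=∅∪out(5)=∅
  fail(7) 'cccb': from fail(6)=5 chase 'b': 5→4→0 ⇒ 1;  out={1}∪out(1)={1}

Text stream:
[0] read 'a'  n0⇒n8
[1] read 'a'  n8⇒n9  → match P2@[0:1]
[2] read 'c'  n9⇒n4 (via fail)
[3] read 'c'  n4⇒n5
[4] read 'c'  n5⇒n6
[5] read 'b'  n6⇒n7  → match P1@[2:5]
[6] read 'b'  n7⇒n1 (via fail)
[7] read 'a'  n1⇒n2
[8] read 'a'  n2⇒n3  → match P0@[6:8],P2@[7:8]
[9] read 'a'  n3⇒n9 (via fail)  → match P2@[8:9]
[10] read 'c'  n9⇒n4 (via fail)
[11] read 'c'  n4⇒n5
[12] read 'c'  n5⇒n6
[13] read 'c'  n6⇒n6 (via fail)
[14] read 'b'  n6⇒n7  → match P1@[11:14]
[15] read 'c'  n7⇒n4 (via fail)
[16] read 'b'  n4⇒n1 (via fail)
[17] read 'b'  n1⇒n1 (via fail)
[18] read 'c'  n1⇒n4 (via fail)
[19] read 'b'  n4⇒n1 (via fail)
[20] read 'b'  n1⇒n1 (via fail)

Matches: [[1,2],[5,1],[8,0],[8,2],[9,2],[14,1]]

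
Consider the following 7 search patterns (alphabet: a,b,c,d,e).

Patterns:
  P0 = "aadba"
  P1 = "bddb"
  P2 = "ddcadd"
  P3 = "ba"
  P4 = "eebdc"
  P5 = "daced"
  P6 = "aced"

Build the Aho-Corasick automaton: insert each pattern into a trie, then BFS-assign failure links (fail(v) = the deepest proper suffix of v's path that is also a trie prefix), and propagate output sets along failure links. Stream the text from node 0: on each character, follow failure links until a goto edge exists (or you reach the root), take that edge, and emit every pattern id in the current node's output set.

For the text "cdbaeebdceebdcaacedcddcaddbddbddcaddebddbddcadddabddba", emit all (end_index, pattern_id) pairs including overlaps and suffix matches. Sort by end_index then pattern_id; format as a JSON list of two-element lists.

Build:
Trie (insert patterns):
  0='ε' goto a→1 b→6 d→10 e→17
  1='a' goto a→2 c→26
  2='aa' goto d→3
  3='aad' goto b→4
  4='aadb' goto a→5
  5='aadba' goto ·  ←P0
  6='b' goto a→16 d→7
  7='bd' goto d→8
  8='bdd' goto b→9
  9='bddb' goto ·  ←P1
  10='d' goto a→22 d→11
  11='dd' goto c→12
  12='ddc' goto a→13
  13='ddca' goto d→14
  14='ddcad' goto d→15
  15='ddcadd' goto ·  ←P2
  16='ba' goto ·  ←P3
  17='e' goto e→18
  18='ee' goto b→19
  19='eeb' goto d→20
  20='eebd' goto c→21
  21='eebdc' goto ·  ←P4
  22='da' goto c→23
  23='dac' goto e→24
  24='dace' goto d→25
  25='daced' goto ·  ←P5
  26='ac' goto e→27
  27='ace' goto d→28
  28='aced' goto ·  ←P6

BFS fail/out derivation:
  n1('a'): parent n0 fail=0; on 'a' 0 → fail=0;  out ∅∪∅=∅
  n6('b'): parent n0 fail=0; on 'b' 0 → fail=0;  out ∅∪∅=∅
  n10('d'): parent n0 fail=0; on 'd' 0 → fail=0;  out ∅∪∅=∅
  n17('e'): parent n0 fail=0; on 'e' 0 → fail=0;  out ∅∪∅=∅
  n2('aa'): parent n1 fail=0; on 'a' 0 → fail=1;  out ∅∪∅=∅
  n7('bd'): parent n6 fail=0; on 'd' 0 → fail=10;  out ∅∪∅=∅
  n11('dd'): parent n10 fail=0; on 'd' 0 → fail=10;  out ∅∪∅=∅
  n16('ba'): parent n6 fail=0; on 'a' 0 → fail=1;  out {3}∪∅={3}
  n18('ee'): parent n17 fail=0; on 'e' 0 → fail=17;  out ∅∪∅=∅
  n22('da'): parent n10 fail=0; on 'a' 0 → fail=1;  out ∅∪∅=∅
  n26('ac'): parent n1 fail=0; on 'c' 0 → fail=0;  out ∅∪∅=∅
  n3('aad'): parent n2 fail=1; on 'd' 1→0 → fail=10;  out ∅∪∅=∅
  n8('bdd'): parent n7 fail=10; on 'd' 10 → fail=11;  out ∅∪∅=∅
  n12('ddc'): parent n11 fail=10; on 'c' 10→0 → fail=0;  out ∅∪∅=∅
  n19('eeb'): parent n18 fail=17; on 'b' 17→0 → fail=6;  out ∅∪∅=∅
  n23('dac'): parent n22 fail=1; on 'c' 1 → fail=26;  out ∅∪∅=∅
  n27('ace'): parent n26 fail=0; on 'e' 0 → fail=17;  out ∅∪∅=∅
  n4('aadb'): parent n3 fail=10; on 'b' 10→0 → fail=6;  out ∅∪∅=∅
  n9('bddb'): parent n8 fail=11; on 'b' 11→10→0 → fail=6;  out {1}∪∅={1}
  n13('ddca'): parent n12 fail=0; on 'a' 0 → fail=1;  out ∅∪∅=∅
  n20('eebd'): parent n19 fail=6; on 'd' 6 → fail=7;  out ∅∪∅=∅
  n24('dace'): parent n23 fail=26; on 'e' 26 → fail=27;  out ∅∪∅=∅
  n28('aced'): parent n27 fail=17; on 'd' 17→0 → fail=10;  out {6}∪∅={6}
  n5('aadba'): parent n4 fail=6; on 'a' 6 → fail=16;  out {0}∪{3}={0,3}
  n14('ddcad'): parent n13 fail=1; on 'd' 1→0 → fail=10;  out ∅∪∅=∅
  n21('eebdc'): parent n20 fail=7; on 'c' 7→10→0 → fail=0;  out {4}∪∅={4}
  n25('daced'): parent n24 fail=27; on 'd' 27 → fail=28;  out {5}∪{6}={5,6}
  n15('ddcadd'): parent n14 fail=10; on 'd' 10 → fail=11;  out {2}∪∅={2}

Scan:
i=0 'c': node 0→0
i=1 'd': node 0→10
i=2 'b': node 10→6 (fail-walked)
i=3 'a': node 6→16  emit P3@[2:3]
i=4 'e': node 16→17 (fail-walked)
i=5 'e': node 17→18
i=6 'b': node 18→19
i=7 'd': node 19→20
i=8 'c': node 20→21  emit P4@[4:8]
i=9 'e': node 21→17 (fail-walked)
i=10 'e': node 17→18
i=11 'b': node 18→19
i=12 'd': node 19→20
i=13 'c': node 20→21  emit P4@[9:13]
i=14 'a': node 21→1 (fail-walked)
i=15 'a': node 1→2
i=16 'c': node 2→26 (fail-walked)
i=17 'e': node 26→27
i=18 'd': node 27→28  emit P6@[15:18]
i=19 'c': node 28→0 (fail-walked)
i=20 'd': node 0→10
i=21 'd': node 10→11
i=22 'c': node 11→12
i=23 'a': node 12→13
i=24 'd': node 13→14
i=25 'd': node 14→15  emit P2@[20:25]
i=26 'b': node 15→6 (fail-walked)
i=27 'd': node 6→7
i=28 'd': node 7→8
i=29 'b': node 8→9  emit P1@[26:29]
i=30 'd': node 9→7 (fail-walked)
i=31 'd': node 7→8
i=32 'c': node 8→12 (fail-walked)
i=33 'a': node 12→13
i=34 'd': node 13→14
i=35 'd': node 14→15  emit P2@[30:35]
i=36 'e': node 15→17 (fail-walked)
i=37 'b': node 17→6 (fail-walked)
i=38 'd': node 6→7
i=39 'd': node 7→8
i=40 'b': node 8→9  emit P1@[37:40]
i=41 'd': node 9→7 (fail-walked)
i=42 'd': node 7→8
i=43 'c': node 8→12 (fail-walked)
i=44 'a': node 12→13
i=45 'd': node 13→14
i=46 'd': node 14→15  emit P2@[41:46]
i=47 'd': node 15→11 (fail-walked)
i=48 'a': node 11→22 (fail-walked)
i=49 'b': node 22→6 (fail-walked)
i=50 'd': node 6→7
i=51 'd': node 7→8
i=52 'b': node 8→9  emit P1@[49:52]
i=53 'a': node 9→16 (fail-walked)  emit P3@[52:53]

Result: [[3,3],[8,4],[13,4],[18,6],[25,2],[29,1],[35,2],[40,1],[46,2],[52,1],[53,3]]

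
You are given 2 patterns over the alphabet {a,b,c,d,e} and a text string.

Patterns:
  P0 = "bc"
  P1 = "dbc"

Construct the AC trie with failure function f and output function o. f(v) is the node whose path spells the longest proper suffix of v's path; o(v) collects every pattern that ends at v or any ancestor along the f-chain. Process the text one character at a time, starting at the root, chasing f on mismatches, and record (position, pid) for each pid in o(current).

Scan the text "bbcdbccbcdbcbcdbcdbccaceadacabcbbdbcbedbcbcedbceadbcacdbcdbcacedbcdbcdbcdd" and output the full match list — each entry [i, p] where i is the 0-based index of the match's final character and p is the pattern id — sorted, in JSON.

Build:
Trie (insert patterns):
  0='ε' goto b→1 d→3
  1='b' goto c→2
  2='bc' goto ·  [P0 ends]
  3='d' goto b→4
  4='db' goto c→5
  5='dbc' goto ·  [P1 ends]

Failure links (BFS by depth):
  n1('b'): parent n0 fail=0; on 'b' 0 → fail=0;  out ∅∪∅=∅
  n3('d'): parent n0 fail=0; on 'd' 0 → fail=0;  out ∅∪∅=∅
  n2('bc'): parent n1 fail=0; on 'c' 0 → fail=0;  out {0}∪∅={0}
  n4('db'): parent n3 fail=0; on 'b' 0 → fail=1;  out ∅∪∅=∅
  n5('dbc'): parent n4 fail=1; on 'c' 1 → fail=2;  out {1}∪{0}={0,1}

Text stream:
pos 0 'b': at 1
pos 1 'b': at 1 (fail-walked)
pos 2 'c': at 2  emit P0@[1:2]
pos 3 'd': at 3 (fail-walked)
pos 4 'b': at 4
pos 5 'c': at 5  emit P0@[4:5],P1@[3:5]
pos 6 'c': at 0 (fail-walked)
pos 7 'b': at 1
pos 8 'c': at 2  emit P0@[7:8]
pos 9 'd': at 3 (fail-walked)
pos 10 'b': at 4
pos 11 'c': at 5  emit P0@[10:11],P1@[9:11]
pos 12 'b': at 1 (fail-walked)
pos 13 'c': at 2  emit P0@[12:13]
pos 14 'd': at 3 (fail-walked)
pos 15 'b': at 4
pos 16 'c': at 5  emit P0@[15:16],P1@[14:16]
pos 17 'd': at 3 (fail-walked)
pos 18 'b': at 4
pos 19 'c': at 5  emit P0@[18:19],P1@[17:19]
pos 20 'c': at 0 (fail-walked)
pos 21 'a': at 0
pos 22 'c': at 0
pos 23 'e': at 0
pos 24 'a': at 0
pos 25 'd': at 3
pos 26 'a': at 0 (fail-walked)
pos 27 'c': at 0
pos 28 'a': at 0
pos 29 'b': at 1
pos 30 'c': at 2  emit P0@[29:30]
pos 31 'b': at 1 (fail-walked)
pos 32 'b': at 1 (fail-walked)
pos 33 'd': at 3 (fail-walked)
pos 34 'b': at 4
pos 35 'c': at 5  emit P0@[34:35],P1@[33:35]
pos 36 'b': at 1 (fail-walked)
pos 37 'e': at 0 (fail-walked)
pos 38 'd': at 3
pos 39 'b': at 4
pos 40 'c': at 5  emit P0@[39:40],P1@[38:40]
pos 41 'b': at 1 (fail-walked)
pos 42 'c': at 2  emit P0@[41:42]
pos 43 'e': at 0 (fail-walked)
pos 44 'd': at 3
pos 45 'b': at 4
pos 46 'c': at 5  emit P0@[45:46],P1@[44:46]
pos 47 'e': at 0 (fail-walked)
pos 48 'a': at 0
pos 49 'd': at 3
pos 50 'b': at 4
pos 51 'c': at 5  emit P0@[50:51],P1@[49:51]
pos 52 'a': at 0 (fail-walked)
pos 53 'c': at 0
pos 54 'd': at 3
pos 55 'b': at 4
pos 56 'c': at 5  emit P0@[55:56],P1@[54:56]
pos 57 'd': at 3 (fail-walked)
pos 58 'b': at 4
pos 59 'c': at 5  emit P0@[58:59],P1@[57:59]
pos 60 'a': at 0 (fail-walked)
pos 61 'c': at 0
pos 62 'e': at 0
pos 63 'd': at 3
pos 64 'b': at 4
pos 65 'c': at 5  emit P0@[64:65],P1@[63:65]
pos 66 'd': at 3 (fail-walked)
pos 67 'b': at 4
pos 68 'c': at 5  emit P0@[67:68],P1@[66:68]
pos 69 'd': at 3 (fail-walked)
pos 70 'b': at 4
pos 71 'c': at 5  emit P0@[70:71],P1@[69:71]
pos 72 'd': at 3 (fail-walked)
pos 73 'd': at 3 (fail-walked)

Matches: [[2,0],[5,0],[5,1],[8,0],[11,0],[11,1],[13,0],[16,0],[16,1],[19,0],[19,1],[30,0],[35,0],[35,1],[40,0],[40,1],[42,0],[46,0],[46,1],[51,0],[51,1],[56,0],[56,1],[59,0],[59,1],[65,0],[65,1],[68,0],[68,1],[71,0],[71,1]]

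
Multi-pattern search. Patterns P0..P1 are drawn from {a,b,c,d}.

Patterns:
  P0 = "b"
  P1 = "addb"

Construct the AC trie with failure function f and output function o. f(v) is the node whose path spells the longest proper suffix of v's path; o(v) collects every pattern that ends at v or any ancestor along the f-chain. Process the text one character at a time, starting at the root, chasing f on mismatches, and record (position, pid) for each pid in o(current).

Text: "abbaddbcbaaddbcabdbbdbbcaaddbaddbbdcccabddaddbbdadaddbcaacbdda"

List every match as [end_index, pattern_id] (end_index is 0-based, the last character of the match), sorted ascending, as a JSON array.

Build automaton:
Trie (insert patterns):
  n0 'ε': a→2 b→1
  n1 'b': ·  [P0 ends]
  n2 'a': d→3
  n3 'ad': d→4
  n4 'add': b→5
  n5 'addb': ·  [P1 ends]

Failure links (BFS by depth):
  n1('b'): parent n0 fail=0; on 'b' 0 → fail=0;  out {0}∪∅={0}
  n2('a'): parent n0 fail=0; on 'a' 0 → fail=0;  out ∅∪∅=∅
  n3('ad'): parent n2 fail=0; on 'd' 0 → fail=0;  out ∅∪∅=∅
  n4('add'): parent n3 fail=0; on 'd' 0 → fail=0;  out ∅∪∅=∅
  n5('addb'): parent n4 fail=0; on 'b' 0 → fail=1;  out {1}∪{0}={0,1}

Text stream:
pos 0 'a': at 2
pos 1 'b': at 1 (fail-walked)  ** P0@[1:1]
pos 2 'b': at 1 (fail-walked)  ** P0@[2:2]
pos 3 'a': at 2 (fail-walked)
pos 4 'd': at 3
pos 5 'd': at 4
pos 6 'b': at 5  ** P0@[6:6],P1@[3:6]
pos 7 'c': at 0 (fail-walked)
pos 8 'b': at 1  ** P0@[8:8]
pos 9 'a': at 2 (fail-walked)
pos 10 'a': at 2 (fail-walked)
pos 11 'd': at 3
pos 12 'd': at 4
pos 13 'b': at 5  ** P0@[13:13],P1@[10:13]
pos 14 'c': at 0 (fail-walked)
pos 15 'a': at 2
pos 16 'b': at 1 (fail-walked)  ** P0@[16:16]
pos 17 'd': at 0 (fail-walked)
pos 18 'b': at 1  ** P0@[18:18]
pos 19 'b': at 1 (fail-walked)  ** P0@[19:19]
pos 20 'd': at 0 (fail-walked)
pos 21 'b': at 1  ** P0@[21:21]
pos 22 'b': at 1 (fail-walked)  ** P0@[22:22]
pos 23 'c': at 0 (fail-walked)
pos 24 'a': at 2
pos 25 'a': at 2 (fail-walked)
pos 26 'd': at 3
pos 27 'd': at 4
pos 28 'b': at 5  ** P0@[28:28],P1@[25:28]
pos 29 'a': at 2 (fail-walked)
pos 30 'd': at 3
pos 31 'd': at 4
pos 32 'b': at 5  ** P0@[32:32],P1@[29:32]
pos 33 'b': at 1 (fail-walked)  ** P0@[33:33]
pos 34 'd': at 0 (fail-walked)
pos 35 'c': at 0
pos 36 'c': at 0
pos 37 'c': at 0
pos 38 'a': at 2
pos 39 'b': at 1 (fail-walked)  ** P0@[39:39]
pos 40 'd': at 0 (fail-walked)
pos 41 'd': at 0
pos 42 'a': at 2
pos 43 'd': at 3
pos 44 'd': at 4
pos 45 'b': at 5  ** P0@[45:45],P1@[42:45]
pos 46 'b': at 1 (fail-walked)  ** P0@[46:46]
pos 47 'd': at 0 (fail-walked)
pos 48 'a': at 2
pos 49 'd': at 3
pos 50 'a': at 2 (fail-walked)
pos 51 'd': at 3
pos 52 'd': at 4
pos 53 'b': at 5  ** P0@[53:53],P1@[50:53]
pos 54 'c': at 0 (fail-walked)
pos 55 'a': at 2
pos 56 'a': at 2 (fail-walked)
pos 57 'c': at 0 (fail-walked)
pos 58 'b': at 1  ** P0@[58:58]
pos 59 'd': at 0 (fail-walked)
pos 60 'd': at 0
pos 61 'a': at 2

Result: [[1,0],[2,0],[6,0],[6,1],[8,0],[13,0],[13,1],[16,0],[18,0],[19,0],[21,0],[22,0],[28,0],[28,1],[32,0],[32,1],[33,0],[39,0],[45,0],[45,1],[46,0],[53,0],[53,1],[58,0]]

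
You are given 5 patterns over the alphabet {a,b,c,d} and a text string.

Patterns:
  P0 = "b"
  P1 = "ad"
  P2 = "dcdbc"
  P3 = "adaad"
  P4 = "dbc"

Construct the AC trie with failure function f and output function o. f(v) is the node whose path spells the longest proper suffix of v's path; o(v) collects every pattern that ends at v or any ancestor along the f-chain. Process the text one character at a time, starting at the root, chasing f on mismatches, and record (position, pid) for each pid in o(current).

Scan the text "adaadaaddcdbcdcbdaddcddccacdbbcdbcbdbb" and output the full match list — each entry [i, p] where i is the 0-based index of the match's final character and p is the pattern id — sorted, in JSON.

Build automaton:
Trie nodes:
  0='ε' goto a→2 b→1 d→4
  1='b' goto ·  ←P0
  2='a' goto d→3
  3='ad' goto a→9  ←P1
  4='d' goto b→12 c→5
  5='dc' goto d→6
  6='dcd' goto b→7
  7='dcdb' goto c→8
  8='dcdbc' goto ·  ←P2
  9='ada' goto a→10
  10='adaa' goto d→11
  11='adaad' goto ·  ←P3
  12='db' goto c→13
  13='dbc' goto ·  ←P4

Failure links (BFS by depth):
  fail(1) 'b': from fail(0)=0 chase 'b': 0 ⇒ 0;  out={0}∪out(0)={0}
  fail(2) 'a': from fail(0)=0 chase 'a': 0 ⇒ 0;  out=∅∪out(0)=∅
  fail(4) 'd': from fail(0)=0 chase 'd': 0 ⇒ 0;  out=∅∪out(0)=∅
  fail(3) 'ad': from fail(2)=0 chase 'd': 0 ⇒ 4;  out={1}∪out(4)={1}
  fail(5) 'dc': from fail(4)=0 chase 'c': 0 ⇒ 0;  out=∅∪out(0)=∅
  fail(12) 'db': from fail(4)=0 chase 'b': 0 ⇒ 1;  out=∅∪out(1)={0}
  fail(6) 'dcd': from fail(5)=0 chase 'd': 0 ⇒ 4;  out=∅∪out(4)=∅
  fail(9) 'ada': from fail(3)=4 chase 'a': 4→0 ⇒ 2;  out=∅∪out(2)=∅
  fail(13) 'dbc': from fail(12)=1 chase 'c': 1→0 ⇒ 0;  out={4}∪out(0)={4}
  fail(7) 'dcdb': from fail(6)=4 chase 'b': 4 ⇒ 12;  out=∅∪out(12)={0}
  fail(10) 'adaa': from fail(9)=2 chase 'a': 2→0 ⇒ 2;  out=∅∪out(2)=∅
  fail(8) 'dcdbc': from fail(7)=12 chase 'c': 12 ⇒ 13;  out={2}∪out(13)={2,4}
  fail(11) 'adaad': from fail(10)=2 chase 'd': 2 ⇒ 3;  out={3}∪out(3)={1,3}

Run:
i=0 'a': node 0→2
i=1 'd': node 2→3  → match P1@[0:1]
i=2 'a': node 3→9
i=3 'a': node 9→10
i=4 'd': node 10→11  → match P1@[3:4],P3@[0:4]
i=5 'a': node 11→9 (fail-walked)
i=6 'a': node 9→10
i=7 'd': node 10→11  → match P1@[6:7],P3@[3:7]
i=8 'd': node 11→4 (fail-walked)
i=9 'c': node 4→5
i=10 'd': node 5→6
i=11 'b': node 6→7  → match P0@[11:11]
i=12 'c': node 7→8  → match P2@[8:12],P4@[10:12]
i=13 'd': node 8→4 (fail-walked)
i=14 'c': node 4→5
i=15 'b': node 5→1 (fail-walked)  → match P0@[15:15]
i=16 'd': node 1→4 (fail-walked)
i=17 'a': node 4→2 (fail-walked)
i=18 'd': node 2→3  → match P1@[17:18]
i=19 'd': node 3→4 (fail-walked)
i=20 'c': node 4→5
i=21 'd': node 5→6
i=22 'd': node 6→4 (fail-walked)
i=23 'c': node 4→5
i=24 'c': node 5→0 (fail-walked)
i=25 'a': node 0→2
i=26 'c': node 2→0 (fail-walked)
i=27 'd': node 0→4
i=28 'b': node 4→12  → match P0@[28:28]
i=29 'b': node 12→1 (fail-walked)  → match P0@[29:29]
i=30 'c': node 1→0 (fail-walked)
i=31 'd': node 0→4
i=32 'b': node 4→12  → match P0@[32:32]
i=33 'c': node 12→13  → match P4@[31:33]
i=34 'b': node 13→1 (fail-walked)  → match P0@[34:34]
i=35 'd': node 1→4 (fail-walked)
i=36 'b': node 4→12  → match P0@[36:36]
i=37 'b': node 12→1 (fail-walked)  → match P0@[37:37]

Matches: [[1,1],[4,1],[4,3],[7,1],[7,3],[11,0],[12,2],[12,4],[15,0],[18,1],[28,0],[29,0],[32,0],[33,4],[34,0],[36,0],[37,0]]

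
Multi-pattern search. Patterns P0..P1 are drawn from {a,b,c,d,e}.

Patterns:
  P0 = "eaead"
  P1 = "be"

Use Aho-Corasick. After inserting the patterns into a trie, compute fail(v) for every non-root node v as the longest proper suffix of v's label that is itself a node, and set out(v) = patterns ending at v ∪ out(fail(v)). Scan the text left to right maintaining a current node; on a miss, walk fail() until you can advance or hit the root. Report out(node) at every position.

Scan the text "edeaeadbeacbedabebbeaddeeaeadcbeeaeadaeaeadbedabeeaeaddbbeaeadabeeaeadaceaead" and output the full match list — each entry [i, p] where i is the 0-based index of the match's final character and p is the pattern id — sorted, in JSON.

Build:
Trie (insert patterns):
  n0 'ε': b→6 e→1
  n1 'e': a→2
  n2 'ea': e→3
  n3 'eae': a→4
  n4 'eaea': d→5
  n5 'eaead': ·  ←P0
  n6 'b': e→7
  n7 'be': ·  ←P1

BFS fail/out derivation:
  n1('e'): parent n0 fail=0; on 'e' 0 → fail=0;  out ∅∪∅=∅
  n6('b'): parent n0 fail=0; on 'b' 0 → fail=0;  out ∅∪∅=∅
  n2('ea'): parent n1 fail=0; on 'a' 0 → fail=0;  out ∅∪∅=∅
  n7('be'): parent n6 fail=0; on 'e' 0 → fail=1;  out {1}∪∅={1}
  n3('eae'): parent n2 fail=0; on 'e' 0 → fail=1;  out ∅∪∅=∅
  n4('eaea'): parent n3 fail=1; on 'a' 1 → fail=2;  out ∅∪∅=∅
  n5('eaead'): parent n4 fail=2; on 'd' 2→0 → fail=0;  out {0}∪∅={0}

Run:
[0] read 'e'  n0⇒n1
[1] read 'd'  n1⇒n0 ·f
[2] read 'e'  n0⇒n1
[3] read 'a'  n1⇒n2
[4] read 'e'  n2⇒n3
[5] read 'a'  n3⇒n4
[6] read 'd'  n4⇒n5  → match P0@[2:6]
[7] read 'b'  n5⇒n6 ·f
[8] read 'e'  n6⇒n7  → match P1@[7:8]
[9] read 'a'  n7⇒n2 ·f
[10] read 'c'  n2⇒n0 ·f
[11] read 'b'  n0⇒n6
[12] read 'e'  n6⇒n7  → match P1@[11:12]
[13] read 'd'  n7⇒n0 ·f
[14] read 'a'  n0⇒n0
[15] read 'b'  n0⇒n6
[16] read 'e'  n6⇒n7  → match P1@[15:16]
[17] read 'b'  n7⇒n6 ·f
[18] read 'b'  n6⇒n6 ·f
[19] read 'e'  n6⇒n7  → match P1@[18:19]
[20] read 'a'  n7⇒n2 ·f
[21] read 'd'  n2⇒n0 ·f
[22] read 'd'  n0⇒n0
[23] read 'e'  n0⇒n1
[24] read 'e'  n1⇒n1 ·f
[25] read 'a'  n1⇒n2
[26] read 'e'  n2⇒n3
[27] read 'a'  n3⇒n4
[28] read 'd'  n4⇒n5  → match P0@[24:28]
[29] read 'c'  n5⇒n0 ·f
[30] read 'b'  n0⇒n6
[31] read 'e'  n6⇒n7  → match P1@[30:31]
[32] read 'e'  n7⇒n1 ·f
[33] read 'a'  n1⇒n2
[34] read 'e'  n2⇒n3
[35] read 'a'  n3⇒n4
[36] read 'd'  n4⇒n5  → match P0@[32:36]
[37] read 'a'  n5⇒n0 ·f
[38] read 'e'  n0⇒n1
[39] read 'a'  n1⇒n2
[40] read 'e'  n2⇒n3
[41] read 'a'  n3⇒n4
[42] read 'd'  n4⇒n5  → match P0@[38:42]
[43] read 'b'  n5⇒n6 ·f
[44] read 'e'  n6⇒n7  → match P1@[43:44]
[45] read 'd'  n7⇒n0 ·f
[46] read 'a'  n0⇒n0
[47] read 'b'  n0⇒n6
[48] read 'e'  n6⇒n7  → match P1@[47:48]
[49] read 'e'  n7⇒n1 ·f
[50] read 'a'  n1⇒n2
[51] read 'e'  n2⇒n3
[52] read 'a'  n3⇒n4
[53] read 'd'  n4⇒n5  → match P0@[49:53]
[54] read 'd'  n5⇒n0 ·f
[55] read 'b'  n0⇒n6
[56] read 'b'  n6⇒n6 ·f
[57] read 'e'  n6⇒n7  → match P1@[56:57]
[58] read 'a'  n7⇒n2 ·f
[59] read 'e'  n2⇒n3
[60] read 'a'  n3⇒n4
[61] read 'd'  n4⇒n5  → match P0@[57:61]
[62] read 'a'  n5⇒n0 ·f
[63] read 'b'  n0⇒n6
[64] read 'e'  n6⇒n7  → match P1@[63:64]
[65] read 'e'  n7⇒n1 ·f
[66] read 'a'  n1⇒n2
[67] read 'e'  n2⇒n3
[68] read 'a'  n3⇒n4
[69] read 'd'  n4⇒n5  → match P0@[65:69]
[70] read 'a'  n5⇒n0 ·f
[71] read 'c'  n0⇒n0
[72] read 'e'  n0⇒n1
[73] read 'a'  n1⇒n2
[74] read 'e'  n2⇒n3
[75] read 'a'  n3⇒n4
[76] read 'd'  n4⇒n5  → match P0@[72:76]

All matches (sorted): [[6,0],[8,1],[12,1],[16,1],[19,1],[28,0],[31,1],[36,0],[42,0],[44,1],[48,1],[53,0],[57,1],[61,0],[64,1],[69,0],[76,0]]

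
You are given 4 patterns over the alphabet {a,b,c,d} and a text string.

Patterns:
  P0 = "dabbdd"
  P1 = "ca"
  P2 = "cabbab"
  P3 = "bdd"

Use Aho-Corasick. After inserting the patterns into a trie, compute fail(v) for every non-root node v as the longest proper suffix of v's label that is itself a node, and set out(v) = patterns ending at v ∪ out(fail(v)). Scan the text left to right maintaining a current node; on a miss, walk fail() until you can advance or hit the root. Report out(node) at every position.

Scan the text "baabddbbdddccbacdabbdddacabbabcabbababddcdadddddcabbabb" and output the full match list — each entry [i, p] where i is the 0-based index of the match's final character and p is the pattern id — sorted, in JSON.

Build automaton:
Trie (insert patterns):
  n0 'ε': b→13 c→7 d→1
  n1 'd': a→2
  n2 'da': b→3
  n3 'dab': b→4
  n4 'dabb': d→5
  n5 'dabbd': d→6
  n6 'dabbdd': ·  [P0 ends]
  n7 'c': a→8
  n8 'ca': b→9  [P1 ends]
  n9 'cab': b→10
  n10 'cabb': a→11
  n11 'cabba': b→12
  n12 'cabbab': ·  [P2 ends]
  n13 'b': d→14
  n14 'bd': d→15
  n15 'bdd': ·  [P3 ends]

Failure links (BFS by depth):
  n1('d'): parent n0 fail=0; on 'd' 0 → fail=0;  out ∅∪∅=∅
  n7('c'): parent n0 fail=0; on 'c' 0 → fail=0;  out ∅∪∅=∅
  n13('b'): parent n0 fail=0; on 'b' 0 → fail=0;  out ∅∪∅=∅
  n2('da'): parent n1 fail=0; on 'a' 0 → fail=0;  out ∅∪∅=∅
  n8('ca'): parent n7 fail=0; on 'a' 0 → fail=0;  out {1}∪∅={1}
  n14('bd'): parent n13 fail=0; on 'd' 0 → fail=1;  out ∅∪∅=∅
  n3('dab'): parent n2 fail=0; on 'b' 0 → fail=13;  out ∅∪∅=∅
  n9('cab'): parent n8 fail=0; on 'b' 0 → fail=13;  out ∅∪∅=∅
  n15('bdd'): parent n14 fail=1; on 'd' 1→0 → fail=1;  out {3}∪∅={3}
  n4('dabb'): parent n3 fail=13; on 'b' 13→0 → fail=13;  out ∅∪∅=∅
  n10('cabb'): parent n9 fail=13; on 'b' 13→0 → fail=13;  out ∅∪∅=∅
  n5('dabbd'): parent n4 fail=13; on 'd' 13 → fail=14;  out ∅∪∅=∅
  n11('cabba'): parent n10 fail=13; on 'a' 13→0 → fail=0;  out ∅∪∅=∅
  n6('dabbdd'): parent n5 fail=14; on 'd' 14 → fail=15;  out {0}∪{3}={0,3}
  n12('cabbab'): parent n11 fail=0; on 'b' 0 → fail=13;  out {2}∪∅={2}

Run:
[0] read 'b'  n0⇒n13
[1] read 'a'  n13⇒n0 (via fail)
[2] read 'a'  n0⇒n0
[3] read 'b'  n0⇒n13
[4] read 'd'  n13⇒n14
[5] read 'd'  n14⇒n15  emit P3@[3:5]
[6] read 'b'  n15⇒n13 (via fail)
[7] read 'b'  n13⇒n13 (via fail)
[8] read 'd'  n13⇒n14
[9] read 'd'  n14⇒n15  emit P3@[7:9]
[10] read 'd'  n15⇒n1 (via fail)
[11] read 'c'  n1⇒n7 (via fail)
[12] read 'c'  n7⇒n7 (via fail)
[13] read 'b'  n7⇒n13 (via fail)
[14] read 'a'  n13⇒n0 (via fail)
[15] read 'c'  n0⇒n7
[16] read 'd'  n7⇒n1 (via fail)
[17] read 'a'  n1⇒n2
[18] read 'b'  n2⇒n3
[19] read 'b'  n3⇒n4
[20] read 'd'  n4⇒n5
[21] read 'd'  n5⇒n6  emit P0@[16:21],P3@[19:21]
[22] read 'd'  n6⇒n1 (via fail)
[23] read 'a'  n1⇒n2
[24] read 'c'  n2⇒n7 (via fail)
[25] read 'a'  n7⇒n8  emit P1@[24:25]
[26] read 'b'  n8⇒n9
[27] read 'b'  n9⇒n10
[28] read 'a'  n10⇒n11
[29] read 'b'  n11⇒n12  emit P2@[24:29]
[30] read 'c'  n12⇒n7 (via fail)
[31] read 'a'  n7⇒n8  emit P1@[30:31]
[32] read 'b'  n8⇒n9
[33] read 'b'  n9⇒n10
[34] read 'a'  n10⇒n11
[35] read 'b'  n11⇒n12  emit P2@[30:35]
[36] read 'a'  n12⇒n0 (via fail)
[37] read 'b'  n0⇒n13
[38] read 'd'  n13⇒n14
[39] read 'd'  n14⇒n15  emit P3@[37:39]
[40] read 'c'  n15⇒n7 (via fail)
[41] read 'd'  n7⇒n1 (via fail)
[42] read 'a'  n1⇒n2
[43] read 'd'  n2⇒n1 (via fail)
[44] read 'd'  n1⇒n1 (via fail)
[45] read 'd'  n1⇒n1 (via fail)
[46] read 'd'  n1⇒n1 (via fail)
[47] read 'd'  n1⇒n1 (via fail)
[48] read 'c'  n1⇒n7 (via fail)
[49] read 'a'  n7⇒n8  emit P1@[48:49]
[50] read 'b'  n8⇒n9
[51] read 'b'  n9⇒n10
[52] read 'a'  n10⇒n11
[53] read 'b'  n11⇒n12  emit P2@[48:53]
[54] read 'b'  n12⇒n13 (via fail)

Matches: [[5,3],[9,3],[21,0],[21,3],[25,1],[29,2],[31,1],[35,2],[39,3],[49,1],[53,2]]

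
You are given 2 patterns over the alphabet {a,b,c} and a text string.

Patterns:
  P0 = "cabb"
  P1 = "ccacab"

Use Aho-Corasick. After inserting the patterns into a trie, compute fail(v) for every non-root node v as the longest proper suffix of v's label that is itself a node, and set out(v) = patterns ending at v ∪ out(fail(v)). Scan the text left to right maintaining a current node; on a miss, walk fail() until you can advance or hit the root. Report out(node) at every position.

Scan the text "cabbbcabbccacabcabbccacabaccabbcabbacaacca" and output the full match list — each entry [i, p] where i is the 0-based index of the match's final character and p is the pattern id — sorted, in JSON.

Build automaton:
Trie (insert patterns):
  n0 'ε': c→1
  n1 'c': a→2 c→5
  n2 'ca': b→3
  n3 'cab': b→4
  n4 'cabb': ·  ←P0
  n5 'cc': a→6
  n6 'cca': c→7
  n7 'ccac': a→8
  n8 'ccaca': b→9
  n9 'ccacab': ·  ←P1

BFS fail/out derivation:
  fail(1) 'c': from fail(0)=0 chase 'c': 0 ⇒ 0;  out=∅∪out(0)=∅
  fail(2) 'ca': from fail(1)=0 chase 'a': 0 ⇒ 0;  out=∅∪out(0)=∅
  fail(5) 'cc': from fail(1)=0 chase 'c': 0 ⇒ 1;  out=∅∪out(1)=∅
  fail(3) 'cab': from fail(2)=0 chase 'b': 0 ⇒ 0;  out=∅∪out(0)=∅
  fail(6) 'cca': from fail(5)=1 chase 'a': 1 ⇒ 2;  out=∅∪out(2)=∅
  fail(4) 'cabb': from fail(3)=0 chase 'b': 0 ⇒ 0;  out={0}∪out(0)={0}
  fail(7) 'ccac': from fail(6)=2 chase 'c': 2→0 ⇒ 1;  out=∅∪out(1)=∅
  fail(8) 'ccaca': from fail(7)=1 chase 'a': 1 ⇒ 2;  out=∅∪out(2)=∅
  fail(9) 'ccacab': from fail(8)=2 chase 'b': 2 ⇒ 3;  out={1}∪out(3)={1}

Text stream:
pos 0 'c': at 1
pos 1 'a': at 2
pos 2 'b': at 3
pos 3 'b': at 4  emit P0@[0:3]
pos 4 'b': at 0 ·f
pos 5 'c': at 1
pos 6 'a': at 2
pos 7 'b': at 3
pos 8 'b': at 4  emit P0@[5:8]
pos 9 'c': at 1 ·f
pos 10 'c': at 5
pos 11 'a': at 6
pos 12 'c': at 7
pos 13 'a': at 8
pos 14 'b': at 9  emit P1@[9:14]
pos 15 'c': at 1 ·f
pos 16 'a': at 2
pos 17 'b': at 3
pos 18 'b': at 4  emit P0@[15:18]
pos 19 'c': at 1 ·f
pos 20 'c': at 5
pos 21 'a': at 6
pos 22 'c': at 7
pos 23 'a': at 8
pos 24 'b': at 9  emit P1@[19:24]
pos 25 'a': at 0 ·f
pos 26 'c': at 1
pos 27 'c': at 5
pos 28 'a': at 6
pos 29 'b': at 3 ·f
pos 30 'b': at 4  emit P0@[27:30]
pos 31 'c': at 1 ·f
pos 32 'a': at 2
pos 33 'b': at 3
pos 34 'b': at 4  emit P0@[31:34]
pos 35 'a': at 0 ·f
pos 36 'c': at 1
pos 37 'a': at 2
pos 38 'a': at 0 ·f
pos 39 'c': at 1
pos 40 'c': at 5
pos 41 'a': at 6

Matches: [[3,0],[8,0],[14,1],[18,0],[24,1],[30,0],[34,0]]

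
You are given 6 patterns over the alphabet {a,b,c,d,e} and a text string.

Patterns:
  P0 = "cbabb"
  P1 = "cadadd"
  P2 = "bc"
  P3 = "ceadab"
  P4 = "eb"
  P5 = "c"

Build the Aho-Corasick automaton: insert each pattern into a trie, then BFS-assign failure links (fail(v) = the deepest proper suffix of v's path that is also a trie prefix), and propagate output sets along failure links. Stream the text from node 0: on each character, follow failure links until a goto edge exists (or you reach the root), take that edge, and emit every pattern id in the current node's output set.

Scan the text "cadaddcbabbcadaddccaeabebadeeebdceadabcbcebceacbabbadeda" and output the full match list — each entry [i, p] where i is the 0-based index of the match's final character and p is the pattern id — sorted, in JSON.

Construct AC machine:
Trie nodes:
  0='ε' goto b→11 c→1 e→18
  1='c' goto a→6 b→2 e→13  ←P5
  2='cb' goto a→3
  3='cba' goto b→4
  4='cbab' goto b→5
  5='cbabb' goto ·  ←P0
  6='ca' goto d→7
  7='cad' goto a→8
  8='cada' goto d→9
  9='cadad' goto d→10
  10='cadadd' goto ·  ←P1
  11='b' goto c→12
  12='bc' goto ·  ←P2
  13='ce' goto a→14
  14='cea' goto d→15
  15='cead' goto a→16
  16='ceada' goto b→17
  17='ceadab' goto ·  ←P3
  18='e' goto b→19
  19='eb' goto ·  ←P4

BFS fail/out derivation:
  n1('c'): parent n0 fail=0; on 'c' 0 → fail=0;  out {5}∪∅={5}
  n11('b'): parent n0 fail=0; on 'b' 0 → fail=0;  out ∅∪∅=∅
  n18('e'): parent n0 fail=0; on 'e' 0 → fail=0;  out ∅∪∅=∅
  n2('cb'): parent n1 fail=0; on 'b' 0 → fail=11;  out ∅∪∅=∅
  n6('ca'): parent n1 fail=0; on 'a' 0 → fail=0;  out ∅∪∅=∅
  n12('bc'): parent n11 fail=0; on 'c' 0 → fail=1;  out {2}∪{5}={2,5}
  n13('ce'): parent n1 fail=0; on 'e' 0 → fail=18;  out ∅∪∅=∅
  n19('eb'): parent n18 fail=0; on 'b' 0 → fail=11;  out {4}∪∅={4}
  n3('cba'): parent n2 fail=11; on 'a' 11→0 → fail=0;  out ∅∪∅=∅
  n7('cad'): parent n6 fail=0; on 'd' 0 → fail=0;  out ∅∪∅=∅
  n14('cea'): parent n13 fail=18; on 'a' 18→0 → fail=0;  out ∅∪∅=∅
  n4('cbab'): parent n3 fail=0; on 'b' 0 → fail=11;  out ∅∪∅=∅
  n8('cada'): parent n7 fail=0; on 'a' 0 → fail=0;  out ∅∪∅=∅
  n15('cead'): parent n14 fail=0; on 'd' 0 → fail=0;  out ∅∪∅=∅
  n5('cbabb'): parent n4 fail=11; on 'b' 11→0 → fail=11;  out {0}∪∅={0}
  n9('cadad'): parent n8 fail=0; on 'd' 0 → fail=0;  out ∅∪∅=∅
  n16('ceada'): parent n15 fail=0; on 'a' 0 → fail=0;  out ∅∪∅=∅
  n10('cadadd'): parent n9 fail=0; on 'd' 0 → fail=0;  out {1}∪∅={1}
  n17('ceadab'): parent n16 fail=0; on 'b' 0 → fail=11;  out {3}∪∅={3}

Scan:
i=0 'c': node 0→1  ** P5@[0:0]
i=1 'a': node 1→6
i=2 'd': node 6→7
i=3 'a': node 7→8
i=4 'd': node 8→9
i=5 'd': node 9→10  ** P1@[0:5]
i=6 'c': node 10→1 (via fail)  ** P5@[6:6]
i=7 'b': node 1→2
i=8 'a': node 2→3
i=9 'b': node 3→4
i=10 'b': node 4→5  ** P0@[6:10]
i=11 'c': node 5→12 (via fail)  ** P2@[10:11],P5@[11:11]
i=12 'a': node 12→6 (via fail)
i=13 'd': node 6→7
i=14 'a': node 7→8
i=15 'd': node 8→9
i=16 'd': node 9→10  ** P1@[11:16]
i=17 'c': node 10→1 (via fail)  ** P5@[17:17]
i=18 'c': node 1→1 (via fail)  ** P5@[18:18]
i=19 'a': node 1→6
i=20 'e': node 6→18 (via fail)
i=21 'a': node 18→0 (via fail)
i=22 'b': node 0→11
i=23 'e': node 11→18 (via fail)
i=24 'b': node 18→19  ** P4@[23:24]
i=25 'a': node 19→0 (via fail)
i=26 'd': node 0→0
i=27 'e': node 0→18
i=28 'e': node 18→18 (via fail)
i=29 'e': node 18→18 (via fail)
i=30 'b': node 18→19  ** P4@[29:30]
i=31 'd': node 19→0 (via fail)
i=32 'c': node 0→1  ** P5@[32:32]
i=33 'e': node 1→13
i=34 'a': node 13→14
i=35 'd': node 14→15
i=36 'a': node 15→16
i=37 'b': node 16→17  ** P3@[32:37]
i=38 'c': node 17→12 (via fail)  ** P2@[37:38],P5@[38:38]
i=39 'b': node 12→2 (via fail)
i=40 'c': node 2→12 (via fail)  ** P2@[39:40],P5@[40:40]
i=41 'e': node 12→13 (via fail)
i=42 'b': node 13→19 (via fail)  ** P4@[41:42]
i=43 'c': node 19→12 (via fail)  ** P2@[42:43],P5@[43:43]
i=44 'e': node 12→13 (via fail)
i=45 'a': node 13→14
i=46 'c': node 14→1 (via fail)  ** P5@[46:46]
i=47 'b': node 1→2
i=48 'a': node 2→3
i=49 'b': node 3→4
i=50 'b': node 4→5  ** P0@[46:50]
i=51 'a': node 5→0 (via fail)
i=52 'd': node 0→0
i=53 'e': node 0→18
i=54 'd': node 18→0 (via fail)
i=55 'a': node 0→0

Result: [[0,5],[5,1],[6,5],[10,0],[11,2],[11,5],[16,1],[17,5],[18,5],[24,4],[30,4],[32,5],[37,3],[38,2],[38,5],[40,2],[40,5],[42,4],[43,2],[43,5],[46,5],[50,0]]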